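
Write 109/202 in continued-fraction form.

[0; 1, 1, 5, 1, 4, 3]

Run the Euclidean algorithm on 109 and 202; the successive quotients are the partial quotients a_0, a_1, ... (each step inverts the fractional part left over by the previous one):
  109 = 0*202 + 109, so a_0 = 0.
  202 = 1*109 + 93, so a_1 = 1.
  109 = 1*93 + 16, so a_2 = 1.
  93 = 5*16 + 13, so a_3 = 5.
  16 = 1*13 + 3, so a_4 = 1.
  13 = 4*3 + 1, so a_5 = 4.
  3 = 3*1 + 0, so a_6 = 3.
The remainder reaches 0 after 7 divisions, so the expansion has 7 partial quotients, read off in order.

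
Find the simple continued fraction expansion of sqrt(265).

Write x_i = (sqrt(265) + m_i)/d_i with (m_0, d_0) = (0, 1). a_0 = floor(sqrt(265)) = 16, since 16^2 = 256 <= 265 < 289 = 17^2.
Iterate m_{i+1} = d_i*a_i - m_i, d_{i+1} = (265 - m_{i+1}^2)/d_i, a_{i+1} = floor((a_0 + m_{i+1})/d_{i+1}):
  m_1 = 1*16 - 0 = 16, d_1 = (265 - 16^2)/1 = 9/1 = 9, a_1 = floor((16 + 16)/9) = 3.
  m_2 = 9*3 - 16 = 11, d_2 = (265 - 11^2)/9 = 144/9 = 16, a_2 = floor((16 + 11)/16) = 1.
  m_3 = 16*1 - 11 = 5, d_3 = (265 - 5^2)/16 = 240/16 = 15, a_3 = floor((16 + 5)/15) = 1.
  m_4 = 15*1 - 5 = 10, d_4 = (265 - 10^2)/15 = 165/15 = 11, a_4 = floor((16 + 10)/11) = 2.
  m_5 = 11*2 - 10 = 12, d_5 = (265 - 12^2)/11 = 121/11 = 11, a_5 = floor((16 + 12)/11) = 2.
  m_6 = 11*2 - 12 = 10, d_6 = (265 - 10^2)/11 = 165/11 = 15, a_6 = floor((16 + 10)/15) = 1.
  m_7 = 15*1 - 10 = 5, d_7 = (265 - 5^2)/15 = 240/15 = 16, a_7 = floor((16 + 5)/16) = 1.
  m_8 = 16*1 - 5 = 11, d_8 = (265 - 11^2)/16 = 144/16 = 9, a_8 = floor((16 + 11)/9) = 3.
  m_9 = 9*3 - 11 = 16, d_9 = (265 - 16^2)/9 = 9/9 = 1, a_9 = floor((16 + 16)/1) = 32.
  m_10 = 1*32 - 16 = 16, d_10 = (265 - 16^2)/1 = 9/1 = 9: (m_10, d_10) = (m_1, d_1) = (16, 9), so from here the quotients repeat a_1, ..., a_9; the period length is 9.
Hence the expansion of sqrt(265) is a_0 = 16 followed by the repeating block 3, 1, 1, 2, 2, 1, 1, 3, 32 (period 9).

[16; (3, 1, 1, 2, 2, 1, 1, 3, 32)]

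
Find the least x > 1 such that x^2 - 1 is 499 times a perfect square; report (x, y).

First expand sqrt(499) as a continued fraction. With x_i = (sqrt(499) + m_i)/d_i and (m_0, d_0) = (0, 1): a_0 = floor(sqrt(499)) = 22, since 22^2 = 484 <= 499 < 529 = 23^2.
Iterate m_{i+1} = d_i*a_i - m_i, d_{i+1} = (499 - m_{i+1}^2)/d_i, a_{i+1} = floor((a_0 + m_{i+1})/d_{i+1}):
  m_1 = 1*22 - 0 = 22, d_1 = (499 - 22^2)/1 = 15/1 = 15, a_1 = floor((22 + 22)/15) = 2.
  m_2 = 15*2 - 22 = 8, d_2 = (499 - 8^2)/15 = 435/15 = 29, a_2 = floor((22 + 8)/29) = 1.
  m_3 = 29*1 - 8 = 21, d_3 = (499 - 21^2)/29 = 58/29 = 2, a_3 = floor((22 + 21)/2) = 21.
  m_4 = 2*21 - 21 = 21, d_4 = (499 - 21^2)/2 = 58/2 = 29, a_4 = floor((22 + 21)/29) = 1.
  m_5 = 29*1 - 21 = 8, d_5 = (499 - 8^2)/29 = 435/29 = 15, a_5 = floor((22 + 8)/15) = 2.
  m_6 = 15*2 - 8 = 22, d_6 = (499 - 22^2)/15 = 15/15 = 1, a_6 = floor((22 + 22)/1) = 44.
  m_7 = 1*44 - 22 = 22, d_7 = (499 - 22^2)/1 = 15/1 = 15: (m_7, d_7) = (m_1, d_1) = (22, 15), so from here the quotients repeat a_1, ..., a_6; the period length is 6.
So sqrt(499) = [22; (2, 1, 21, 1, 2, 44)] with period length k = 6.
k is even, so the fundamental solution of x^2 - 499y^2 = 1 is (p_{k-1}, q_{k-1}) = (p_5, q_5); compute convergents through index 5.
Convergents (p_i = a_i*p_{i-1} + p_{i-2}, q_i = a_i*q_{i-1} + q_{i-2} with p_{-2}=0, p_{-1}=1, q_{-2}=1, q_{-1}=0):
  i=0: a_0=22, p_0 = 22*1 + 0 = 22, q_0 = 22*0 + 1 = 1.
  i=1: a_1=2, p_1 = 2*22 + 1 = 45, q_1 = 2*1 + 0 = 2.
  i=2: a_2=1, p_2 = 1*45 + 22 = 67, q_2 = 1*2 + 1 = 3.
  i=3: a_3=21, p_3 = 21*67 + 45 = 1452, q_3 = 21*3 + 2 = 65.
  i=4: a_4=1, p_4 = 1*1452 + 67 = 1519, q_4 = 1*65 + 3 = 68.
  i=5: a_5=2, p_5 = 2*1519 + 1452 = 4490, q_5 = 2*68 + 65 = 201.
Check: 4490^2 - 499*201^2 = 20160100 - 20160099 = 1, so (x, y) = (4490, 201) solves the equation, and by the theorem it is the least positive solution.

(x, y) = (4490, 201)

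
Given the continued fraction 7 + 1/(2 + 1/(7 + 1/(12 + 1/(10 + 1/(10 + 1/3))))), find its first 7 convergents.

7/1, 15/2, 112/15, 1359/182, 13702/1835, 138379/18532, 428839/57431

Using the convergent recurrence p_i = a_i*p_{i-1} + p_{i-2}, q_i = a_i*q_{i-1} + q_{i-2} with p_{-2}=0, p_{-1}=1, q_{-2}=1, q_{-1}=0:
  i=0: a_0=7, p_0 = 7*1 + 0 = 7, q_0 = 7*0 + 1 = 1.
  i=1: a_1=2, p_1 = 2*7 + 1 = 15, q_1 = 2*1 + 0 = 2.
  i=2: a_2=7, p_2 = 7*15 + 7 = 112, q_2 = 7*2 + 1 = 15.
  i=3: a_3=12, p_3 = 12*112 + 15 = 1359, q_3 = 12*15 + 2 = 182.
  i=4: a_4=10, p_4 = 10*1359 + 112 = 13702, q_4 = 10*182 + 15 = 1835.
  i=5: a_5=10, p_5 = 10*13702 + 1359 = 138379, q_5 = 10*1835 + 182 = 18532.
  i=6: a_6=3, p_6 = 3*138379 + 13702 = 428839, q_6 = 3*18532 + 1835 = 57431.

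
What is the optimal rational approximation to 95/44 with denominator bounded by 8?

13/6

Expand x = 95/44 as a continued fraction with the Euclidean algorithm:
  95 = 2*44 + 7, so a_0 = 2.
  44 = 6*7 + 2, so a_1 = 6.
  7 = 3*2 + 1, so a_2 = 3.
  2 = 2*1 + 0, so a_3 = 2.
so x = [2; 6, 3, 2].
Convergents (p_i = a_i*p_{i-1} + p_{i-2}, q_i = a_i*q_{i-1} + q_{i-2} with p_{-2}=0, p_{-1}=1, q_{-2}=1, q_{-1}=0), until the denominator exceeds 8:
  i=0: a_0=2, p_0 = 2*1 + 0 = 2, q_0 = 2*0 + 1 = 1.
  i=1: a_1=6, p_1 = 6*2 + 1 = 13, q_1 = 6*1 + 0 = 6.
  i=2: a_2=3, p_2 = 3*13 + 2 = 41, q_2 = 3*6 + 1 = 19.
q_2 = 19 > 8, so the last convergent with denominator <= 8 is p_1/q_1 = 13/6.
The closest fraction with denominator <= 8 is either p_1/q_1 or the intermediate fraction (k*p_1 + p_0)/(k*q_1 + q_0) with the largest k >= 1 whose denominator stays <= 8; these approach x as k grows, and every other convergent or intermediate fraction in range is farther away.
Largest k: floor((8 - q_0)/q_1) = floor((8 - 1)/6) = 1.
That gives (1*13 + 2)/(1*6 + 1) = 15/7.
Compare the errors: |x - 13/6| = |95*6 - 13*44|/(44*6) = 2/264, and |x - 15/7| = |95*7 - 15*44|/(44*7) = 5/308.
Cross-multiplying, 2*308 = 616 < 1320 = 5*264, so 2/264 is smaller: the convergent 13/6 is closer to x than 15/7.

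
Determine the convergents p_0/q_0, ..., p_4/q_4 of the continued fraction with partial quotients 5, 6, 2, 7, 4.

Using the convergent recurrence p_i = a_i*p_{i-1} + p_{i-2}, q_i = a_i*q_{i-1} + q_{i-2} with p_{-2}=0, p_{-1}=1, q_{-2}=1, q_{-1}=0:
  i=0: a_0=5, p_0 = 5*1 + 0 = 5, q_0 = 5*0 + 1 = 1.
  i=1: a_1=6, p_1 = 6*5 + 1 = 31, q_1 = 6*1 + 0 = 6.
  i=2: a_2=2, p_2 = 2*31 + 5 = 67, q_2 = 2*6 + 1 = 13.
  i=3: a_3=7, p_3 = 7*67 + 31 = 500, q_3 = 7*13 + 6 = 97.
  i=4: a_4=4, p_4 = 4*500 + 67 = 2067, q_4 = 4*97 + 13 = 401.

5/1, 31/6, 67/13, 500/97, 2067/401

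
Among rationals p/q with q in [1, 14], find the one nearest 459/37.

62/5

Expand x = 459/37 as a continued fraction with the Euclidean algorithm:
  459 = 12*37 + 15, so a_0 = 12.
  37 = 2*15 + 7, so a_1 = 2.
  15 = 2*7 + 1, so a_2 = 2.
  7 = 7*1 + 0, so a_3 = 7.
so x = [12; 2, 2, 7].
Convergents (p_i = a_i*p_{i-1} + p_{i-2}, q_i = a_i*q_{i-1} + q_{i-2} with p_{-2}=0, p_{-1}=1, q_{-2}=1, q_{-1}=0), until the denominator exceeds 14:
  i=0: a_0=12, p_0 = 12*1 + 0 = 12, q_0 = 12*0 + 1 = 1.
  i=1: a_1=2, p_1 = 2*12 + 1 = 25, q_1 = 2*1 + 0 = 2.
  i=2: a_2=2, p_2 = 2*25 + 12 = 62, q_2 = 2*2 + 1 = 5.
  i=3: a_3=7, p_3 = 7*62 + 25 = 459, q_3 = 7*5 + 2 = 37.
q_3 = 37 > 14, so the last convergent with denominator <= 14 is p_2/q_2 = 62/5.
The closest fraction with denominator <= 14 is either p_2/q_2 or the intermediate fraction (k*p_2 + p_1)/(k*q_2 + q_1) with the largest k >= 1 whose denominator stays <= 14; these approach x as k grows, and every other convergent or intermediate fraction in range is farther away.
Largest k: floor((14 - q_1)/q_2) = floor((14 - 2)/5) = 2.
That gives (2*62 + 25)/(2*5 + 2) = 149/12.
Compare the errors: |x - 62/5| = |459*5 - 62*37|/(37*5) = 1/185, and |x - 149/12| = |459*12 - 149*37|/(37*12) = 5/444.
Cross-multiplying, 1*444 = 444 < 925 = 5*185, so 1/185 is smaller: the convergent 62/5 is closer to x than 149/12.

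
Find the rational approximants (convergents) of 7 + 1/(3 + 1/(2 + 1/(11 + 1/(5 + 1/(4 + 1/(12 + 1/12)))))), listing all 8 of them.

Using the convergent recurrence p_i = a_i*p_{i-1} + p_{i-2}, q_i = a_i*q_{i-1} + q_{i-2} with p_{-2}=0, p_{-1}=1, q_{-2}=1, q_{-1}=0:
  i=0: a_0=7, p_0 = 7*1 + 0 = 7, q_0 = 7*0 + 1 = 1.
  i=1: a_1=3, p_1 = 3*7 + 1 = 22, q_1 = 3*1 + 0 = 3.
  i=2: a_2=2, p_2 = 2*22 + 7 = 51, q_2 = 2*3 + 1 = 7.
  i=3: a_3=11, p_3 = 11*51 + 22 = 583, q_3 = 11*7 + 3 = 80.
  i=4: a_4=5, p_4 = 5*583 + 51 = 2966, q_4 = 5*80 + 7 = 407.
  i=5: a_5=4, p_5 = 4*2966 + 583 = 12447, q_5 = 4*407 + 80 = 1708.
  i=6: a_6=12, p_6 = 12*12447 + 2966 = 152330, q_6 = 12*1708 + 407 = 20903.
  i=7: a_7=12, p_7 = 12*152330 + 12447 = 1840407, q_7 = 12*20903 + 1708 = 252544.

7/1, 22/3, 51/7, 583/80, 2966/407, 12447/1708, 152330/20903, 1840407/252544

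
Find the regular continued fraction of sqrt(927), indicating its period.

[30; (2, 4, 5, 3, 5, 4, 2, 60)]

Write x_i = (sqrt(927) + m_i)/d_i with (m_0, d_0) = (0, 1). a_0 = floor(sqrt(927)) = 30, since 30^2 = 900 <= 927 < 961 = 31^2.
Iterate m_{i+1} = d_i*a_i - m_i, d_{i+1} = (927 - m_{i+1}^2)/d_i, a_{i+1} = floor((a_0 + m_{i+1})/d_{i+1}):
  m_1 = 1*30 - 0 = 30, d_1 = (927 - 30^2)/1 = 27/1 = 27, a_1 = floor((30 + 30)/27) = 2.
  m_2 = 27*2 - 30 = 24, d_2 = (927 - 24^2)/27 = 351/27 = 13, a_2 = floor((30 + 24)/13) = 4.
  m_3 = 13*4 - 24 = 28, d_3 = (927 - 28^2)/13 = 143/13 = 11, a_3 = floor((30 + 28)/11) = 5.
  m_4 = 11*5 - 28 = 27, d_4 = (927 - 27^2)/11 = 198/11 = 18, a_4 = floor((30 + 27)/18) = 3.
  m_5 = 18*3 - 27 = 27, d_5 = (927 - 27^2)/18 = 198/18 = 11, a_5 = floor((30 + 27)/11) = 5.
  m_6 = 11*5 - 27 = 28, d_6 = (927 - 28^2)/11 = 143/11 = 13, a_6 = floor((30 + 28)/13) = 4.
  m_7 = 13*4 - 28 = 24, d_7 = (927 - 24^2)/13 = 351/13 = 27, a_7 = floor((30 + 24)/27) = 2.
  m_8 = 27*2 - 24 = 30, d_8 = (927 - 30^2)/27 = 27/27 = 1, a_8 = floor((30 + 30)/1) = 60.
  m_9 = 1*60 - 30 = 30, d_9 = (927 - 30^2)/1 = 27/1 = 27: (m_9, d_9) = (m_1, d_1) = (30, 27), so from here the quotients repeat a_1, ..., a_8; the period length is 8.
Hence the expansion of sqrt(927) is a_0 = 30 followed by the repeating block 2, 4, 5, 3, 5, 4, 2, 60 (period 8).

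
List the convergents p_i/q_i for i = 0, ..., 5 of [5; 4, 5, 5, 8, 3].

5/1, 21/4, 110/21, 571/109, 4678/893, 14605/2788

Using the convergent recurrence p_i = a_i*p_{i-1} + p_{i-2}, q_i = a_i*q_{i-1} + q_{i-2} with p_{-2}=0, p_{-1}=1, q_{-2}=1, q_{-1}=0:
  i=0: a_0=5, p_0 = 5*1 + 0 = 5, q_0 = 5*0 + 1 = 1.
  i=1: a_1=4, p_1 = 4*5 + 1 = 21, q_1 = 4*1 + 0 = 4.
  i=2: a_2=5, p_2 = 5*21 + 5 = 110, q_2 = 5*4 + 1 = 21.
  i=3: a_3=5, p_3 = 5*110 + 21 = 571, q_3 = 5*21 + 4 = 109.
  i=4: a_4=8, p_4 = 8*571 + 110 = 4678, q_4 = 8*109 + 21 = 893.
  i=5: a_5=3, p_5 = 3*4678 + 571 = 14605, q_5 = 3*893 + 109 = 2788.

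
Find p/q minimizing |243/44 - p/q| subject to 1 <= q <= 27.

127/23

Expand x = 243/44 as a continued fraction with the Euclidean algorithm:
  243 = 5*44 + 23, so a_0 = 5.
  44 = 1*23 + 21, so a_1 = 1.
  23 = 1*21 + 2, so a_2 = 1.
  21 = 10*2 + 1, so a_3 = 10.
  2 = 2*1 + 0, so a_4 = 2.
so x = [5; 1, 1, 10, 2].
Convergents (p_i = a_i*p_{i-1} + p_{i-2}, q_i = a_i*q_{i-1} + q_{i-2} with p_{-2}=0, p_{-1}=1, q_{-2}=1, q_{-1}=0), until the denominator exceeds 27:
  i=0: a_0=5, p_0 = 5*1 + 0 = 5, q_0 = 5*0 + 1 = 1.
  i=1: a_1=1, p_1 = 1*5 + 1 = 6, q_1 = 1*1 + 0 = 1.
  i=2: a_2=1, p_2 = 1*6 + 5 = 11, q_2 = 1*1 + 1 = 2.
  i=3: a_3=10, p_3 = 10*11 + 6 = 116, q_3 = 10*2 + 1 = 21.
  i=4: a_4=2, p_4 = 2*116 + 11 = 243, q_4 = 2*21 + 2 = 44.
q_4 = 44 > 27, so the last convergent with denominator <= 27 is p_3/q_3 = 116/21.
The closest fraction with denominator <= 27 is either p_3/q_3 or the intermediate fraction (k*p_3 + p_2)/(k*q_3 + q_2) with the largest k >= 1 whose denominator stays <= 27; these approach x as k grows, and every other convergent or intermediate fraction in range is farther away.
Largest k: floor((27 - q_2)/q_3) = floor((27 - 2)/21) = 1.
That gives (1*116 + 11)/(1*21 + 2) = 127/23.
Compare the errors: |x - 116/21| = |243*21 - 116*44|/(44*21) = 1/924, and |x - 127/23| = |243*23 - 127*44|/(44*23) = 1/1012.
Cross-multiplying, 1*924 = 924 < 1012 = 1*1012, so 1/1012 is smaller: the intermediate fraction 127/23 is closer to x than 116/21.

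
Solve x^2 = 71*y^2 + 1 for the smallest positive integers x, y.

(x, y) = (3480, 413)

First expand sqrt(71) as a continued fraction. With x_i = (sqrt(71) + m_i)/d_i and (m_0, d_0) = (0, 1): a_0 = floor(sqrt(71)) = 8, since 8^2 = 64 <= 71 < 81 = 9^2.
Iterate m_{i+1} = d_i*a_i - m_i, d_{i+1} = (71 - m_{i+1}^2)/d_i, a_{i+1} = floor((a_0 + m_{i+1})/d_{i+1}):
  m_1 = 1*8 - 0 = 8, d_1 = (71 - 8^2)/1 = 7/1 = 7, a_1 = floor((8 + 8)/7) = 2.
  m_2 = 7*2 - 8 = 6, d_2 = (71 - 6^2)/7 = 35/7 = 5, a_2 = floor((8 + 6)/5) = 2.
  m_3 = 5*2 - 6 = 4, d_3 = (71 - 4^2)/5 = 55/5 = 11, a_3 = floor((8 + 4)/11) = 1.
  m_4 = 11*1 - 4 = 7, d_4 = (71 - 7^2)/11 = 22/11 = 2, a_4 = floor((8 + 7)/2) = 7.
  m_5 = 2*7 - 7 = 7, d_5 = (71 - 7^2)/2 = 22/2 = 11, a_5 = floor((8 + 7)/11) = 1.
  m_6 = 11*1 - 7 = 4, d_6 = (71 - 4^2)/11 = 55/11 = 5, a_6 = floor((8 + 4)/5) = 2.
  m_7 = 5*2 - 4 = 6, d_7 = (71 - 6^2)/5 = 35/5 = 7, a_7 = floor((8 + 6)/7) = 2.
  m_8 = 7*2 - 6 = 8, d_8 = (71 - 8^2)/7 = 7/7 = 1, a_8 = floor((8 + 8)/1) = 16.
  m_9 = 1*16 - 8 = 8, d_9 = (71 - 8^2)/1 = 7/1 = 7: (m_9, d_9) = (m_1, d_1) = (8, 7), so from here the quotients repeat a_1, ..., a_8; the period length is 8.
So sqrt(71) = [8; (2, 2, 1, 7, 1, 2, 2, 16)] with period length k = 8.
k is even, so the fundamental solution of x^2 - 71y^2 = 1 is (p_{k-1}, q_{k-1}) = (p_7, q_7); compute convergents through index 7.
Convergents (p_i = a_i*p_{i-1} + p_{i-2}, q_i = a_i*q_{i-1} + q_{i-2} with p_{-2}=0, p_{-1}=1, q_{-2}=1, q_{-1}=0):
  i=0: a_0=8, p_0 = 8*1 + 0 = 8, q_0 = 8*0 + 1 = 1.
  i=1: a_1=2, p_1 = 2*8 + 1 = 17, q_1 = 2*1 + 0 = 2.
  i=2: a_2=2, p_2 = 2*17 + 8 = 42, q_2 = 2*2 + 1 = 5.
  i=3: a_3=1, p_3 = 1*42 + 17 = 59, q_3 = 1*5 + 2 = 7.
  i=4: a_4=7, p_4 = 7*59 + 42 = 455, q_4 = 7*7 + 5 = 54.
  i=5: a_5=1, p_5 = 1*455 + 59 = 514, q_5 = 1*54 + 7 = 61.
  i=6: a_6=2, p_6 = 2*514 + 455 = 1483, q_6 = 2*61 + 54 = 176.
  i=7: a_7=2, p_7 = 2*1483 + 514 = 3480, q_7 = 2*176 + 61 = 413.
Check: 3480^2 - 71*413^2 = 12110400 - 12110399 = 1, so (x, y) = (3480, 413) solves the equation, and by the theorem it is the least positive solution.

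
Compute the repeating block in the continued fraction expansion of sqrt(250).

[15; (1, 4, 3, 3, 4, 1, 30)]

Write x_i = (sqrt(250) + m_i)/d_i with (m_0, d_0) = (0, 1). a_0 = floor(sqrt(250)) = 15, since 15^2 = 225 <= 250 < 256 = 16^2.
Iterate m_{i+1} = d_i*a_i - m_i, d_{i+1} = (250 - m_{i+1}^2)/d_i, a_{i+1} = floor((a_0 + m_{i+1})/d_{i+1}):
  m_1 = 1*15 - 0 = 15, d_1 = (250 - 15^2)/1 = 25/1 = 25, a_1 = floor((15 + 15)/25) = 1.
  m_2 = 25*1 - 15 = 10, d_2 = (250 - 10^2)/25 = 150/25 = 6, a_2 = floor((15 + 10)/6) = 4.
  m_3 = 6*4 - 10 = 14, d_3 = (250 - 14^2)/6 = 54/6 = 9, a_3 = floor((15 + 14)/9) = 3.
  m_4 = 9*3 - 14 = 13, d_4 = (250 - 13^2)/9 = 81/9 = 9, a_4 = floor((15 + 13)/9) = 3.
  m_5 = 9*3 - 13 = 14, d_5 = (250 - 14^2)/9 = 54/9 = 6, a_5 = floor((15 + 14)/6) = 4.
  m_6 = 6*4 - 14 = 10, d_6 = (250 - 10^2)/6 = 150/6 = 25, a_6 = floor((15 + 10)/25) = 1.
  m_7 = 25*1 - 10 = 15, d_7 = (250 - 15^2)/25 = 25/25 = 1, a_7 = floor((15 + 15)/1) = 30.
  m_8 = 1*30 - 15 = 15, d_8 = (250 - 15^2)/1 = 25/1 = 25: (m_8, d_8) = (m_1, d_1) = (15, 25), so from here the quotients repeat a_1, ..., a_7; the period length is 7.
Hence the expansion of sqrt(250) is a_0 = 15 followed by the repeating block 1, 4, 3, 3, 4, 1, 30 (period 7).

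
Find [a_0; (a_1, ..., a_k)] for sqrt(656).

[25; (1, 1, 1, 1, 2, 1, 1, 1, 1, 50)]

Write x_i = (sqrt(656) + m_i)/d_i with (m_0, d_0) = (0, 1). a_0 = floor(sqrt(656)) = 25, since 25^2 = 625 <= 656 < 676 = 26^2.
Iterate m_{i+1} = d_i*a_i - m_i, d_{i+1} = (656 - m_{i+1}^2)/d_i, a_{i+1} = floor((a_0 + m_{i+1})/d_{i+1}):
  m_1 = 1*25 - 0 = 25, d_1 = (656 - 25^2)/1 = 31/1 = 31, a_1 = floor((25 + 25)/31) = 1.
  m_2 = 31*1 - 25 = 6, d_2 = (656 - 6^2)/31 = 620/31 = 20, a_2 = floor((25 + 6)/20) = 1.
  m_3 = 20*1 - 6 = 14, d_3 = (656 - 14^2)/20 = 460/20 = 23, a_3 = floor((25 + 14)/23) = 1.
  m_4 = 23*1 - 14 = 9, d_4 = (656 - 9^2)/23 = 575/23 = 25, a_4 = floor((25 + 9)/25) = 1.
  m_5 = 25*1 - 9 = 16, d_5 = (656 - 16^2)/25 = 400/25 = 16, a_5 = floor((25 + 16)/16) = 2.
  m_6 = 16*2 - 16 = 16, d_6 = (656 - 16^2)/16 = 400/16 = 25, a_6 = floor((25 + 16)/25) = 1.
  m_7 = 25*1 - 16 = 9, d_7 = (656 - 9^2)/25 = 575/25 = 23, a_7 = floor((25 + 9)/23) = 1.
  m_8 = 23*1 - 9 = 14, d_8 = (656 - 14^2)/23 = 460/23 = 20, a_8 = floor((25 + 14)/20) = 1.
  m_9 = 20*1 - 14 = 6, d_9 = (656 - 6^2)/20 = 620/20 = 31, a_9 = floor((25 + 6)/31) = 1.
  m_10 = 31*1 - 6 = 25, d_10 = (656 - 25^2)/31 = 31/31 = 1, a_10 = floor((25 + 25)/1) = 50.
  m_11 = 1*50 - 25 = 25, d_11 = (656 - 25^2)/1 = 31/1 = 31: (m_11, d_11) = (m_1, d_1) = (25, 31), so from here the quotients repeat a_1, ..., a_10; the period length is 10.
Hence the expansion of sqrt(656) is a_0 = 25 followed by the repeating block 1, 1, 1, 1, 2, 1, 1, 1, 1, 50 (period 10).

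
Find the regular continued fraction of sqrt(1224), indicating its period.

[34; (1, 68)]

Write x_i = (sqrt(1224) + m_i)/d_i with (m_0, d_0) = (0, 1). a_0 = floor(sqrt(1224)) = 34, since 34^2 = 1156 <= 1224 < 1225 = 35^2.
Iterate m_{i+1} = d_i*a_i - m_i, d_{i+1} = (1224 - m_{i+1}^2)/d_i, a_{i+1} = floor((a_0 + m_{i+1})/d_{i+1}):
  m_1 = 1*34 - 0 = 34, d_1 = (1224 - 34^2)/1 = 68/1 = 68, a_1 = floor((34 + 34)/68) = 1.
  m_2 = 68*1 - 34 = 34, d_2 = (1224 - 34^2)/68 = 68/68 = 1, a_2 = floor((34 + 34)/1) = 68.
  m_3 = 1*68 - 34 = 34, d_3 = (1224 - 34^2)/1 = 68/1 = 68: (m_3, d_3) = (m_1, d_1) = (34, 68), so from here the quotients repeat a_1, a_2; the period length is 2.
Hence the expansion of sqrt(1224) is a_0 = 34 followed by the repeating block 1, 68 (period 2).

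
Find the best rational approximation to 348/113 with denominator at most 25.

77/25

Expand x = 348/113 as a continued fraction with the Euclidean algorithm:
  348 = 3*113 + 9, so a_0 = 3.
  113 = 12*9 + 5, so a_1 = 12.
  9 = 1*5 + 4, so a_2 = 1.
  5 = 1*4 + 1, so a_3 = 1.
  4 = 4*1 + 0, so a_4 = 4.
so x = [3; 12, 1, 1, 4].
Convergents (p_i = a_i*p_{i-1} + p_{i-2}, q_i = a_i*q_{i-1} + q_{i-2} with p_{-2}=0, p_{-1}=1, q_{-2}=1, q_{-1}=0), until the denominator exceeds 25:
  i=0: a_0=3, p_0 = 3*1 + 0 = 3, q_0 = 3*0 + 1 = 1.
  i=1: a_1=12, p_1 = 12*3 + 1 = 37, q_1 = 12*1 + 0 = 12.
  i=2: a_2=1, p_2 = 1*37 + 3 = 40, q_2 = 1*12 + 1 = 13.
  i=3: a_3=1, p_3 = 1*40 + 37 = 77, q_3 = 1*13 + 12 = 25.
  i=4: a_4=4, p_4 = 4*77 + 40 = 348, q_4 = 4*25 + 13 = 113.
q_4 = 113 > 25, so the last convergent with denominator <= 25 is p_3/q_3 = 77/25.
The closest fraction with denominator <= 25 is either p_3/q_3 or the intermediate fraction (k*p_3 + p_2)/(k*q_3 + q_2) with the largest k >= 1 whose denominator stays <= 25; these approach x as k grows, and every other convergent or intermediate fraction in range is farther away.
Largest k: floor((25 - q_2)/q_3) = floor((25 - 13)/25) = 0.
Since k = 0, no intermediate fraction beyond p_3/q_3 has denominator <= 25, so the convergent 77/25 is the closest (its error is |348*25 - 77*113|/(113*25) = 1/2825).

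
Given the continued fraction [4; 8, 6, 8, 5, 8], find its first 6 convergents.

Using the convergent recurrence p_i = a_i*p_{i-1} + p_{i-2}, q_i = a_i*q_{i-1} + q_{i-2} with p_{-2}=0, p_{-1}=1, q_{-2}=1, q_{-1}=0:
  i=0: a_0=4, p_0 = 4*1 + 0 = 4, q_0 = 4*0 + 1 = 1.
  i=1: a_1=8, p_1 = 8*4 + 1 = 33, q_1 = 8*1 + 0 = 8.
  i=2: a_2=6, p_2 = 6*33 + 4 = 202, q_2 = 6*8 + 1 = 49.
  i=3: a_3=8, p_3 = 8*202 + 33 = 1649, q_3 = 8*49 + 8 = 400.
  i=4: a_4=5, p_4 = 5*1649 + 202 = 8447, q_4 = 5*400 + 49 = 2049.
  i=5: a_5=8, p_5 = 8*8447 + 1649 = 69225, q_5 = 8*2049 + 400 = 16792.

4/1, 33/8, 202/49, 1649/400, 8447/2049, 69225/16792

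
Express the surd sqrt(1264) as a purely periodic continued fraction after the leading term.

Write x_i = (sqrt(1264) + m_i)/d_i with (m_0, d_0) = (0, 1). a_0 = floor(sqrt(1264)) = 35, since 35^2 = 1225 <= 1264 < 1296 = 36^2.
Iterate m_{i+1} = d_i*a_i - m_i, d_{i+1} = (1264 - m_{i+1}^2)/d_i, a_{i+1} = floor((a_0 + m_{i+1})/d_{i+1}):
  m_1 = 1*35 - 0 = 35, d_1 = (1264 - 35^2)/1 = 39/1 = 39, a_1 = floor((35 + 35)/39) = 1.
  m_2 = 39*1 - 35 = 4, d_2 = (1264 - 4^2)/39 = 1248/39 = 32, a_2 = floor((35 + 4)/32) = 1.
  m_3 = 32*1 - 4 = 28, d_3 = (1264 - 28^2)/32 = 480/32 = 15, a_3 = floor((35 + 28)/15) = 4.
  m_4 = 15*4 - 28 = 32, d_4 = (1264 - 32^2)/15 = 240/15 = 16, a_4 = floor((35 + 32)/16) = 4.
  m_5 = 16*4 - 32 = 32, d_5 = (1264 - 32^2)/16 = 240/16 = 15, a_5 = floor((35 + 32)/15) = 4.
  m_6 = 15*4 - 32 = 28, d_6 = (1264 - 28^2)/15 = 480/15 = 32, a_6 = floor((35 + 28)/32) = 1.
  m_7 = 32*1 - 28 = 4, d_7 = (1264 - 4^2)/32 = 1248/32 = 39, a_7 = floor((35 + 4)/39) = 1.
  m_8 = 39*1 - 4 = 35, d_8 = (1264 - 35^2)/39 = 39/39 = 1, a_8 = floor((35 + 35)/1) = 70.
  m_9 = 1*70 - 35 = 35, d_9 = (1264 - 35^2)/1 = 39/1 = 39: (m_9, d_9) = (m_1, d_1) = (35, 39), so from here the quotients repeat a_1, ..., a_8; the period length is 8.
Hence the expansion of sqrt(1264) is a_0 = 35 followed by the repeating block 1, 1, 4, 4, 4, 1, 1, 70 (period 8).

[35; (1, 1, 4, 4, 4, 1, 1, 70)]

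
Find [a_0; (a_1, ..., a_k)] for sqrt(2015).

Write x_i = (sqrt(2015) + m_i)/d_i with (m_0, d_0) = (0, 1). a_0 = floor(sqrt(2015)) = 44, since 44^2 = 1936 <= 2015 < 2025 = 45^2.
Iterate m_{i+1} = d_i*a_i - m_i, d_{i+1} = (2015 - m_{i+1}^2)/d_i, a_{i+1} = floor((a_0 + m_{i+1})/d_{i+1}):
  m_1 = 1*44 - 0 = 44, d_1 = (2015 - 44^2)/1 = 79/1 = 79, a_1 = floor((44 + 44)/79) = 1.
  m_2 = 79*1 - 44 = 35, d_2 = (2015 - 35^2)/79 = 790/79 = 10, a_2 = floor((44 + 35)/10) = 7.
  m_3 = 10*7 - 35 = 35, d_3 = (2015 - 35^2)/10 = 790/10 = 79, a_3 = floor((44 + 35)/79) = 1.
  m_4 = 79*1 - 35 = 44, d_4 = (2015 - 44^2)/79 = 79/79 = 1, a_4 = floor((44 + 44)/1) = 88.
  m_5 = 1*88 - 44 = 44, d_5 = (2015 - 44^2)/1 = 79/1 = 79: (m_5, d_5) = (m_1, d_1) = (44, 79), so from here the quotients repeat a_1, ..., a_4; the period length is 4.
Hence the expansion of sqrt(2015) is a_0 = 44 followed by the repeating block 1, 7, 1, 88 (period 4).

[44; (1, 7, 1, 88)]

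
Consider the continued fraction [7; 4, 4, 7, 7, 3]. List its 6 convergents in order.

Using the convergent recurrence p_i = a_i*p_{i-1} + p_{i-2}, q_i = a_i*q_{i-1} + q_{i-2} with p_{-2}=0, p_{-1}=1, q_{-2}=1, q_{-1}=0:
  i=0: a_0=7, p_0 = 7*1 + 0 = 7, q_0 = 7*0 + 1 = 1.
  i=1: a_1=4, p_1 = 4*7 + 1 = 29, q_1 = 4*1 + 0 = 4.
  i=2: a_2=4, p_2 = 4*29 + 7 = 123, q_2 = 4*4 + 1 = 17.
  i=3: a_3=7, p_3 = 7*123 + 29 = 890, q_3 = 7*17 + 4 = 123.
  i=4: a_4=7, p_4 = 7*890 + 123 = 6353, q_4 = 7*123 + 17 = 878.
  i=5: a_5=3, p_5 = 3*6353 + 890 = 19949, q_5 = 3*878 + 123 = 2757.

7/1, 29/4, 123/17, 890/123, 6353/878, 19949/2757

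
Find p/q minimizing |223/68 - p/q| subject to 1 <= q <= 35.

Expand x = 223/68 as a continued fraction with the Euclidean algorithm:
  223 = 3*68 + 19, so a_0 = 3.
  68 = 3*19 + 11, so a_1 = 3.
  19 = 1*11 + 8, so a_2 = 1.
  11 = 1*8 + 3, so a_3 = 1.
  8 = 2*3 + 2, so a_4 = 2.
  3 = 1*2 + 1, so a_5 = 1.
  2 = 2*1 + 0, so a_6 = 2.
so x = [3; 3, 1, 1, 2, 1, 2].
Convergents (p_i = a_i*p_{i-1} + p_{i-2}, q_i = a_i*q_{i-1} + q_{i-2} with p_{-2}=0, p_{-1}=1, q_{-2}=1, q_{-1}=0), until the denominator exceeds 35:
  i=0: a_0=3, p_0 = 3*1 + 0 = 3, q_0 = 3*0 + 1 = 1.
  i=1: a_1=3, p_1 = 3*3 + 1 = 10, q_1 = 3*1 + 0 = 3.
  i=2: a_2=1, p_2 = 1*10 + 3 = 13, q_2 = 1*3 + 1 = 4.
  i=3: a_3=1, p_3 = 1*13 + 10 = 23, q_3 = 1*4 + 3 = 7.
  i=4: a_4=2, p_4 = 2*23 + 13 = 59, q_4 = 2*7 + 4 = 18.
  i=5: a_5=1, p_5 = 1*59 + 23 = 82, q_5 = 1*18 + 7 = 25.
  i=6: a_6=2, p_6 = 2*82 + 59 = 223, q_6 = 2*25 + 18 = 68.
q_6 = 68 > 35, so the last convergent with denominator <= 35 is p_5/q_5 = 82/25.
The closest fraction with denominator <= 35 is either p_5/q_5 or the intermediate fraction (k*p_5 + p_4)/(k*q_5 + q_4) with the largest k >= 1 whose denominator stays <= 35; these approach x as k grows, and every other convergent or intermediate fraction in range is farther away.
Largest k: floor((35 - q_4)/q_5) = floor((35 - 18)/25) = 0.
Since k = 0, no intermediate fraction beyond p_5/q_5 has denominator <= 35, so the convergent 82/25 is the closest (its error is |223*25 - 82*68|/(68*25) = 1/1700).

82/25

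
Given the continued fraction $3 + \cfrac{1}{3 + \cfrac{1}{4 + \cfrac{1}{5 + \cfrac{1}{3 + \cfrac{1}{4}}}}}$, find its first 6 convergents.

Using the convergent recurrence p_i = a_i*p_{i-1} + p_{i-2}, q_i = a_i*q_{i-1} + q_{i-2} with p_{-2}=0, p_{-1}=1, q_{-2}=1, q_{-1}=0:
  i=0: a_0=3, p_0 = 3*1 + 0 = 3, q_0 = 3*0 + 1 = 1.
  i=1: a_1=3, p_1 = 3*3 + 1 = 10, q_1 = 3*1 + 0 = 3.
  i=2: a_2=4, p_2 = 4*10 + 3 = 43, q_2 = 4*3 + 1 = 13.
  i=3: a_3=5, p_3 = 5*43 + 10 = 225, q_3 = 5*13 + 3 = 68.
  i=4: a_4=3, p_4 = 3*225 + 43 = 718, q_4 = 3*68 + 13 = 217.
  i=5: a_5=4, p_5 = 4*718 + 225 = 3097, q_5 = 4*217 + 68 = 936.

3/1, 10/3, 43/13, 225/68, 718/217, 3097/936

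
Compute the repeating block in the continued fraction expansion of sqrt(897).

[29; (1, 18, 1, 58)]

Write x_i = (sqrt(897) + m_i)/d_i with (m_0, d_0) = (0, 1). a_0 = floor(sqrt(897)) = 29, since 29^2 = 841 <= 897 < 900 = 30^2.
Iterate m_{i+1} = d_i*a_i - m_i, d_{i+1} = (897 - m_{i+1}^2)/d_i, a_{i+1} = floor((a_0 + m_{i+1})/d_{i+1}):
  m_1 = 1*29 - 0 = 29, d_1 = (897 - 29^2)/1 = 56/1 = 56, a_1 = floor((29 + 29)/56) = 1.
  m_2 = 56*1 - 29 = 27, d_2 = (897 - 27^2)/56 = 168/56 = 3, a_2 = floor((29 + 27)/3) = 18.
  m_3 = 3*18 - 27 = 27, d_3 = (897 - 27^2)/3 = 168/3 = 56, a_3 = floor((29 + 27)/56) = 1.
  m_4 = 56*1 - 27 = 29, d_4 = (897 - 29^2)/56 = 56/56 = 1, a_4 = floor((29 + 29)/1) = 58.
  m_5 = 1*58 - 29 = 29, d_5 = (897 - 29^2)/1 = 56/1 = 56: (m_5, d_5) = (m_1, d_1) = (29, 56), so from here the quotients repeat a_1, ..., a_4; the period length is 4.
Hence the expansion of sqrt(897) is a_0 = 29 followed by the repeating block 1, 18, 1, 58 (period 4).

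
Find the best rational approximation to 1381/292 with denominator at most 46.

175/37

Expand x = 1381/292 as a continued fraction with the Euclidean algorithm:
  1381 = 4*292 + 213, so a_0 = 4.
  292 = 1*213 + 79, so a_1 = 1.
  213 = 2*79 + 55, so a_2 = 2.
  79 = 1*55 + 24, so a_3 = 1.
  55 = 2*24 + 7, so a_4 = 2.
  24 = 3*7 + 3, so a_5 = 3.
  7 = 2*3 + 1, so a_6 = 2.
  3 = 3*1 + 0, so a_7 = 3.
so x = [4; 1, 2, 1, 2, 3, 2, 3].
Convergents (p_i = a_i*p_{i-1} + p_{i-2}, q_i = a_i*q_{i-1} + q_{i-2} with p_{-2}=0, p_{-1}=1, q_{-2}=1, q_{-1}=0), until the denominator exceeds 46:
  i=0: a_0=4, p_0 = 4*1 + 0 = 4, q_0 = 4*0 + 1 = 1.
  i=1: a_1=1, p_1 = 1*4 + 1 = 5, q_1 = 1*1 + 0 = 1.
  i=2: a_2=2, p_2 = 2*5 + 4 = 14, q_2 = 2*1 + 1 = 3.
  i=3: a_3=1, p_3 = 1*14 + 5 = 19, q_3 = 1*3 + 1 = 4.
  i=4: a_4=2, p_4 = 2*19 + 14 = 52, q_4 = 2*4 + 3 = 11.
  i=5: a_5=3, p_5 = 3*52 + 19 = 175, q_5 = 3*11 + 4 = 37.
  i=6: a_6=2, p_6 = 2*175 + 52 = 402, q_6 = 2*37 + 11 = 85.
q_6 = 85 > 46, so the last convergent with denominator <= 46 is p_5/q_5 = 175/37.
The closest fraction with denominator <= 46 is either p_5/q_5 or the intermediate fraction (k*p_5 + p_4)/(k*q_5 + q_4) with the largest k >= 1 whose denominator stays <= 46; these approach x as k grows, and every other convergent or intermediate fraction in range is farther away.
Largest k: floor((46 - q_4)/q_5) = floor((46 - 11)/37) = 0.
Since k = 0, no intermediate fraction beyond p_5/q_5 has denominator <= 46, so the convergent 175/37 is the closest (its error is |1381*37 - 175*292|/(292*37) = 3/10804).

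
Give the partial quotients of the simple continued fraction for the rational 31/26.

Run the Euclidean algorithm on 31 and 26; the successive quotients are the partial quotients a_0, a_1, ... (each step inverts the fractional part left over by the previous one):
  31 = 1*26 + 5, so a_0 = 1.
  26 = 5*5 + 1, so a_1 = 5.
  5 = 5*1 + 0, so a_2 = 5.
The remainder reaches 0 after 3 divisions, so the expansion has 3 partial quotients, read off in order.

[1; 5, 5]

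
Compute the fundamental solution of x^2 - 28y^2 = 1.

First expand sqrt(28) as a continued fraction. With x_i = (sqrt(28) + m_i)/d_i and (m_0, d_0) = (0, 1): a_0 = floor(sqrt(28)) = 5, since 5^2 = 25 <= 28 < 36 = 6^2.
Iterate m_{i+1} = d_i*a_i - m_i, d_{i+1} = (28 - m_{i+1}^2)/d_i, a_{i+1} = floor((a_0 + m_{i+1})/d_{i+1}):
  m_1 = 1*5 - 0 = 5, d_1 = (28 - 5^2)/1 = 3/1 = 3, a_1 = floor((5 + 5)/3) = 3.
  m_2 = 3*3 - 5 = 4, d_2 = (28 - 4^2)/3 = 12/3 = 4, a_2 = floor((5 + 4)/4) = 2.
  m_3 = 4*2 - 4 = 4, d_3 = (28 - 4^2)/4 = 12/4 = 3, a_3 = floor((5 + 4)/3) = 3.
  m_4 = 3*3 - 4 = 5, d_4 = (28 - 5^2)/3 = 3/3 = 1, a_4 = floor((5 + 5)/1) = 10.
  m_5 = 1*10 - 5 = 5, d_5 = (28 - 5^2)/1 = 3/1 = 3: (m_5, d_5) = (m_1, d_1) = (5, 3), so from here the quotients repeat a_1, ..., a_4; the period length is 4.
So sqrt(28) = [5; (3, 2, 3, 10)] with period length k = 4.
k is even, so the fundamental solution of x^2 - 28y^2 = 1 is (p_{k-1}, q_{k-1}) = (p_3, q_3); compute convergents through index 3.
Convergents (p_i = a_i*p_{i-1} + p_{i-2}, q_i = a_i*q_{i-1} + q_{i-2} with p_{-2}=0, p_{-1}=1, q_{-2}=1, q_{-1}=0):
  i=0: a_0=5, p_0 = 5*1 + 0 = 5, q_0 = 5*0 + 1 = 1.
  i=1: a_1=3, p_1 = 3*5 + 1 = 16, q_1 = 3*1 + 0 = 3.
  i=2: a_2=2, p_2 = 2*16 + 5 = 37, q_2 = 2*3 + 1 = 7.
  i=3: a_3=3, p_3 = 3*37 + 16 = 127, q_3 = 3*7 + 3 = 24.
Check: 127^2 - 28*24^2 = 16129 - 16128 = 1, so (x, y) = (127, 24) solves the equation, and by the theorem it is the least positive solution.

(x, y) = (127, 24)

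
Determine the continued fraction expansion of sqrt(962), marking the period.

Write x_i = (sqrt(962) + m_i)/d_i with (m_0, d_0) = (0, 1). a_0 = floor(sqrt(962)) = 31, since 31^2 = 961 <= 962 < 1024 = 32^2.
Iterate m_{i+1} = d_i*a_i - m_i, d_{i+1} = (962 - m_{i+1}^2)/d_i, a_{i+1} = floor((a_0 + m_{i+1})/d_{i+1}):
  m_1 = 1*31 - 0 = 31, d_1 = (962 - 31^2)/1 = 1/1 = 1, a_1 = floor((31 + 31)/1) = 62.
  m_2 = 1*62 - 31 = 31, d_2 = (962 - 31^2)/1 = 1/1 = 1: (m_2, d_2) = (m_1, d_1) = (31, 1), so from here the quotient a_1 repeats; the period length is 1.
Hence the expansion of sqrt(962) is a_0 = 31 followed by the repeating block 62 (period 1).

[31; (62)]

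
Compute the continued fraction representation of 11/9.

Run the Euclidean algorithm on 11 and 9; the successive quotients are the partial quotients a_0, a_1, ... (each step inverts the fractional part left over by the previous one):
  11 = 1*9 + 2, so a_0 = 1.
  9 = 4*2 + 1, so a_1 = 4.
  2 = 2*1 + 0, so a_2 = 2.
The remainder reaches 0 after 3 divisions, so the expansion has 3 partial quotients, read off in order.

[1; 4, 2]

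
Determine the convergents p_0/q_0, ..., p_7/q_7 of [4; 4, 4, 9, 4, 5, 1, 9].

Using the convergent recurrence p_i = a_i*p_{i-1} + p_{i-2}, q_i = a_i*q_{i-1} + q_{i-2} with p_{-2}=0, p_{-1}=1, q_{-2}=1, q_{-1}=0:
  i=0: a_0=4, p_0 = 4*1 + 0 = 4, q_0 = 4*0 + 1 = 1.
  i=1: a_1=4, p_1 = 4*4 + 1 = 17, q_1 = 4*1 + 0 = 4.
  i=2: a_2=4, p_2 = 4*17 + 4 = 72, q_2 = 4*4 + 1 = 17.
  i=3: a_3=9, p_3 = 9*72 + 17 = 665, q_3 = 9*17 + 4 = 157.
  i=4: a_4=4, p_4 = 4*665 + 72 = 2732, q_4 = 4*157 + 17 = 645.
  i=5: a_5=5, p_5 = 5*2732 + 665 = 14325, q_5 = 5*645 + 157 = 3382.
  i=6: a_6=1, p_6 = 1*14325 + 2732 = 17057, q_6 = 1*3382 + 645 = 4027.
  i=7: a_7=9, p_7 = 9*17057 + 14325 = 167838, q_7 = 9*4027 + 3382 = 39625.

4/1, 17/4, 72/17, 665/157, 2732/645, 14325/3382, 17057/4027, 167838/39625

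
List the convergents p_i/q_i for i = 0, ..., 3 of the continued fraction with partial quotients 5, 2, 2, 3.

5/1, 11/2, 27/5, 92/17

Using the convergent recurrence p_i = a_i*p_{i-1} + p_{i-2}, q_i = a_i*q_{i-1} + q_{i-2} with p_{-2}=0, p_{-1}=1, q_{-2}=1, q_{-1}=0:
  i=0: a_0=5, p_0 = 5*1 + 0 = 5, q_0 = 5*0 + 1 = 1.
  i=1: a_1=2, p_1 = 2*5 + 1 = 11, q_1 = 2*1 + 0 = 2.
  i=2: a_2=2, p_2 = 2*11 + 5 = 27, q_2 = 2*2 + 1 = 5.
  i=3: a_3=3, p_3 = 3*27 + 11 = 92, q_3 = 3*5 + 2 = 17.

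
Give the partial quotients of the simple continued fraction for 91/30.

Run the Euclidean algorithm on 91 and 30; the successive quotients are the partial quotients a_0, a_1, ... (each step inverts the fractional part left over by the previous one):
  91 = 3*30 + 1, so a_0 = 3.
  30 = 30*1 + 0, so a_1 = 30.
The remainder reaches 0 after 2 divisions, so the expansion has 2 partial quotients, read off in order.

[3; 30]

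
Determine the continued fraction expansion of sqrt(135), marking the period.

[11; (1, 1, 1, 1, 1, 1, 1, 22)]

Write x_i = (sqrt(135) + m_i)/d_i with (m_0, d_0) = (0, 1). a_0 = floor(sqrt(135)) = 11, since 11^2 = 121 <= 135 < 144 = 12^2.
Iterate m_{i+1} = d_i*a_i - m_i, d_{i+1} = (135 - m_{i+1}^2)/d_i, a_{i+1} = floor((a_0 + m_{i+1})/d_{i+1}):
  m_1 = 1*11 - 0 = 11, d_1 = (135 - 11^2)/1 = 14/1 = 14, a_1 = floor((11 + 11)/14) = 1.
  m_2 = 14*1 - 11 = 3, d_2 = (135 - 3^2)/14 = 126/14 = 9, a_2 = floor((11 + 3)/9) = 1.
  m_3 = 9*1 - 3 = 6, d_3 = (135 - 6^2)/9 = 99/9 = 11, a_3 = floor((11 + 6)/11) = 1.
  m_4 = 11*1 - 6 = 5, d_4 = (135 - 5^2)/11 = 110/11 = 10, a_4 = floor((11 + 5)/10) = 1.
  m_5 = 10*1 - 5 = 5, d_5 = (135 - 5^2)/10 = 110/10 = 11, a_5 = floor((11 + 5)/11) = 1.
  m_6 = 11*1 - 5 = 6, d_6 = (135 - 6^2)/11 = 99/11 = 9, a_6 = floor((11 + 6)/9) = 1.
  m_7 = 9*1 - 6 = 3, d_7 = (135 - 3^2)/9 = 126/9 = 14, a_7 = floor((11 + 3)/14) = 1.
  m_8 = 14*1 - 3 = 11, d_8 = (135 - 11^2)/14 = 14/14 = 1, a_8 = floor((11 + 11)/1) = 22.
  m_9 = 1*22 - 11 = 11, d_9 = (135 - 11^2)/1 = 14/1 = 14: (m_9, d_9) = (m_1, d_1) = (11, 14), so from here the quotients repeat a_1, ..., a_8; the period length is 8.
Hence the expansion of sqrt(135) is a_0 = 11 followed by the repeating block 1, 1, 1, 1, 1, 1, 1, 22 (period 8).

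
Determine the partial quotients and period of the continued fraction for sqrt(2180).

[46; (1, 2, 4, 2, 1, 92)]

Write x_i = (sqrt(2180) + m_i)/d_i with (m_0, d_0) = (0, 1). a_0 = floor(sqrt(2180)) = 46, since 46^2 = 2116 <= 2180 < 2209 = 47^2.
Iterate m_{i+1} = d_i*a_i - m_i, d_{i+1} = (2180 - m_{i+1}^2)/d_i, a_{i+1} = floor((a_0 + m_{i+1})/d_{i+1}):
  m_1 = 1*46 - 0 = 46, d_1 = (2180 - 46^2)/1 = 64/1 = 64, a_1 = floor((46 + 46)/64) = 1.
  m_2 = 64*1 - 46 = 18, d_2 = (2180 - 18^2)/64 = 1856/64 = 29, a_2 = floor((46 + 18)/29) = 2.
  m_3 = 29*2 - 18 = 40, d_3 = (2180 - 40^2)/29 = 580/29 = 20, a_3 = floor((46 + 40)/20) = 4.
  m_4 = 20*4 - 40 = 40, d_4 = (2180 - 40^2)/20 = 580/20 = 29, a_4 = floor((46 + 40)/29) = 2.
  m_5 = 29*2 - 40 = 18, d_5 = (2180 - 18^2)/29 = 1856/29 = 64, a_5 = floor((46 + 18)/64) = 1.
  m_6 = 64*1 - 18 = 46, d_6 = (2180 - 46^2)/64 = 64/64 = 1, a_6 = floor((46 + 46)/1) = 92.
  m_7 = 1*92 - 46 = 46, d_7 = (2180 - 46^2)/1 = 64/1 = 64: (m_7, d_7) = (m_1, d_1) = (46, 64), so from here the quotients repeat a_1, ..., a_6; the period length is 6.
Hence the expansion of sqrt(2180) is a_0 = 46 followed by the repeating block 1, 2, 4, 2, 1, 92 (period 6).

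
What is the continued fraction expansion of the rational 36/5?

Run the Euclidean algorithm on 36 and 5; the successive quotients are the partial quotients a_0, a_1, ... (each step inverts the fractional part left over by the previous one):
  36 = 7*5 + 1, so a_0 = 7.
  5 = 5*1 + 0, so a_1 = 5.
The remainder reaches 0 after 2 divisions, so the expansion has 2 partial quotients, read off in order.

[7; 5]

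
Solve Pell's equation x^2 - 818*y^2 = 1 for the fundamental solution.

(x, y) = (40899, 1430)

First expand sqrt(818) as a continued fraction. With x_i = (sqrt(818) + m_i)/d_i and (m_0, d_0) = (0, 1): a_0 = floor(sqrt(818)) = 28, since 28^2 = 784 <= 818 < 841 = 29^2.
Iterate m_{i+1} = d_i*a_i - m_i, d_{i+1} = (818 - m_{i+1}^2)/d_i, a_{i+1} = floor((a_0 + m_{i+1})/d_{i+1}):
  m_1 = 1*28 - 0 = 28, d_1 = (818 - 28^2)/1 = 34/1 = 34, a_1 = floor((28 + 28)/34) = 1.
  m_2 = 34*1 - 28 = 6, d_2 = (818 - 6^2)/34 = 782/34 = 23, a_2 = floor((28 + 6)/23) = 1.
  m_3 = 23*1 - 6 = 17, d_3 = (818 - 17^2)/23 = 529/23 = 23, a_3 = floor((28 + 17)/23) = 1.
  m_4 = 23*1 - 17 = 6, d_4 = (818 - 6^2)/23 = 782/23 = 34, a_4 = floor((28 + 6)/34) = 1.
  m_5 = 34*1 - 6 = 28, d_5 = (818 - 28^2)/34 = 34/34 = 1, a_5 = floor((28 + 28)/1) = 56.
  m_6 = 1*56 - 28 = 28, d_6 = (818 - 28^2)/1 = 34/1 = 34: (m_6, d_6) = (m_1, d_1) = (28, 34), so from here the quotients repeat a_1, ..., a_5; the period length is 5.
So sqrt(818) = [28; (1, 1, 1, 1, 56)] with period length k = 5.
k is odd, so (p_{k-1}, q_{k-1}) only solves x^2 - 818y^2 = -1 and the fundamental solution of x^2 - 818y^2 = 1 is (p_{2k-1}, q_{2k-1}) = (p_9, q_9); compute convergents through index 9, running through the period twice.
Convergents (p_i = a_i*p_{i-1} + p_{i-2}, q_i = a_i*q_{i-1} + q_{i-2} with p_{-2}=0, p_{-1}=1, q_{-2}=1, q_{-1}=0):
  i=0: a_0=28, p_0 = 28*1 + 0 = 28, q_0 = 28*0 + 1 = 1.
  i=1: a_1=1, p_1 = 1*28 + 1 = 29, q_1 = 1*1 + 0 = 1.
  i=2: a_2=1, p_2 = 1*29 + 28 = 57, q_2 = 1*1 + 1 = 2.
  i=3: a_3=1, p_3 = 1*57 + 29 = 86, q_3 = 1*2 + 1 = 3.
  i=4: a_4=1, p_4 = 1*86 + 57 = 143, q_4 = 1*3 + 2 = 5.
  i=5: a_5=56, p_5 = 56*143 + 86 = 8094, q_5 = 56*5 + 3 = 283.
  i=6: a_6=1, p_6 = 1*8094 + 143 = 8237, q_6 = 1*283 + 5 = 288.
  i=7: a_7=1, p_7 = 1*8237 + 8094 = 16331, q_7 = 1*288 + 283 = 571.
  i=8: a_8=1, p_8 = 1*16331 + 8237 = 24568, q_8 = 1*571 + 288 = 859.
  i=9: a_9=1, p_9 = 1*24568 + 16331 = 40899, q_9 = 1*859 + 571 = 1430.
Indeed p_4^2 - 818*q_4^2 = 20449 - 20450 = -1, not +1.
Check: 40899^2 - 818*1430^2 = 1672728201 - 1672728200 = 1, so (x, y) = (40899, 1430) solves the equation, and by the theorem it is the least positive solution.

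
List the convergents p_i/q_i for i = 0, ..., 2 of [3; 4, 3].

3/1, 13/4, 42/13

Using the convergent recurrence p_i = a_i*p_{i-1} + p_{i-2}, q_i = a_i*q_{i-1} + q_{i-2} with p_{-2}=0, p_{-1}=1, q_{-2}=1, q_{-1}=0:
  i=0: a_0=3, p_0 = 3*1 + 0 = 3, q_0 = 3*0 + 1 = 1.
  i=1: a_1=4, p_1 = 4*3 + 1 = 13, q_1 = 4*1 + 0 = 4.
  i=2: a_2=3, p_2 = 3*13 + 3 = 42, q_2 = 3*4 + 1 = 13.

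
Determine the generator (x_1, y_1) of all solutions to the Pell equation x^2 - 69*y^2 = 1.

(x, y) = (7775, 936)

First expand sqrt(69) as a continued fraction. With x_i = (sqrt(69) + m_i)/d_i and (m_0, d_0) = (0, 1): a_0 = floor(sqrt(69)) = 8, since 8^2 = 64 <= 69 < 81 = 9^2.
Iterate m_{i+1} = d_i*a_i - m_i, d_{i+1} = (69 - m_{i+1}^2)/d_i, a_{i+1} = floor((a_0 + m_{i+1})/d_{i+1}):
  m_1 = 1*8 - 0 = 8, d_1 = (69 - 8^2)/1 = 5/1 = 5, a_1 = floor((8 + 8)/5) = 3.
  m_2 = 5*3 - 8 = 7, d_2 = (69 - 7^2)/5 = 20/5 = 4, a_2 = floor((8 + 7)/4) = 3.
  m_3 = 4*3 - 7 = 5, d_3 = (69 - 5^2)/4 = 44/4 = 11, a_3 = floor((8 + 5)/11) = 1.
  m_4 = 11*1 - 5 = 6, d_4 = (69 - 6^2)/11 = 33/11 = 3, a_4 = floor((8 + 6)/3) = 4.
  m_5 = 3*4 - 6 = 6, d_5 = (69 - 6^2)/3 = 33/3 = 11, a_5 = floor((8 + 6)/11) = 1.
  m_6 = 11*1 - 6 = 5, d_6 = (69 - 5^2)/11 = 44/11 = 4, a_6 = floor((8 + 5)/4) = 3.
  m_7 = 4*3 - 5 = 7, d_7 = (69 - 7^2)/4 = 20/4 = 5, a_7 = floor((8 + 7)/5) = 3.
  m_8 = 5*3 - 7 = 8, d_8 = (69 - 8^2)/5 = 5/5 = 1, a_8 = floor((8 + 8)/1) = 16.
  m_9 = 1*16 - 8 = 8, d_9 = (69 - 8^2)/1 = 5/1 = 5: (m_9, d_9) = (m_1, d_1) = (8, 5), so from here the quotients repeat a_1, ..., a_8; the period length is 8.
So sqrt(69) = [8; (3, 3, 1, 4, 1, 3, 3, 16)] with period length k = 8.
k is even, so the fundamental solution of x^2 - 69y^2 = 1 is (p_{k-1}, q_{k-1}) = (p_7, q_7); compute convergents through index 7.
Convergents (p_i = a_i*p_{i-1} + p_{i-2}, q_i = a_i*q_{i-1} + q_{i-2} with p_{-2}=0, p_{-1}=1, q_{-2}=1, q_{-1}=0):
  i=0: a_0=8, p_0 = 8*1 + 0 = 8, q_0 = 8*0 + 1 = 1.
  i=1: a_1=3, p_1 = 3*8 + 1 = 25, q_1 = 3*1 + 0 = 3.
  i=2: a_2=3, p_2 = 3*25 + 8 = 83, q_2 = 3*3 + 1 = 10.
  i=3: a_3=1, p_3 = 1*83 + 25 = 108, q_3 = 1*10 + 3 = 13.
  i=4: a_4=4, p_4 = 4*108 + 83 = 515, q_4 = 4*13 + 10 = 62.
  i=5: a_5=1, p_5 = 1*515 + 108 = 623, q_5 = 1*62 + 13 = 75.
  i=6: a_6=3, p_6 = 3*623 + 515 = 2384, q_6 = 3*75 + 62 = 287.
  i=7: a_7=3, p_7 = 3*2384 + 623 = 7775, q_7 = 3*287 + 75 = 936.
Check: 7775^2 - 69*936^2 = 60450625 - 60450624 = 1, so (x, y) = (7775, 936) solves the equation, and by the theorem it is the least positive solution.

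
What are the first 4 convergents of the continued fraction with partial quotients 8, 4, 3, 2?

Using the convergent recurrence p_i = a_i*p_{i-1} + p_{i-2}, q_i = a_i*q_{i-1} + q_{i-2} with p_{-2}=0, p_{-1}=1, q_{-2}=1, q_{-1}=0:
  i=0: a_0=8, p_0 = 8*1 + 0 = 8, q_0 = 8*0 + 1 = 1.
  i=1: a_1=4, p_1 = 4*8 + 1 = 33, q_1 = 4*1 + 0 = 4.
  i=2: a_2=3, p_2 = 3*33 + 8 = 107, q_2 = 3*4 + 1 = 13.
  i=3: a_3=2, p_3 = 2*107 + 33 = 247, q_3 = 2*13 + 4 = 30.

8/1, 33/4, 107/13, 247/30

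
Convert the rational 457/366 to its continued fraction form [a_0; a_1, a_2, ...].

Run the Euclidean algorithm on 457 and 366; the successive quotients are the partial quotients a_0, a_1, ... (each step inverts the fractional part left over by the previous one):
  457 = 1*366 + 91, so a_0 = 1.
  366 = 4*91 + 2, so a_1 = 4.
  91 = 45*2 + 1, so a_2 = 45.
  2 = 2*1 + 0, so a_3 = 2.
The remainder reaches 0 after 4 divisions, so the expansion has 4 partial quotients, read off in order.

[1; 4, 45, 2]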